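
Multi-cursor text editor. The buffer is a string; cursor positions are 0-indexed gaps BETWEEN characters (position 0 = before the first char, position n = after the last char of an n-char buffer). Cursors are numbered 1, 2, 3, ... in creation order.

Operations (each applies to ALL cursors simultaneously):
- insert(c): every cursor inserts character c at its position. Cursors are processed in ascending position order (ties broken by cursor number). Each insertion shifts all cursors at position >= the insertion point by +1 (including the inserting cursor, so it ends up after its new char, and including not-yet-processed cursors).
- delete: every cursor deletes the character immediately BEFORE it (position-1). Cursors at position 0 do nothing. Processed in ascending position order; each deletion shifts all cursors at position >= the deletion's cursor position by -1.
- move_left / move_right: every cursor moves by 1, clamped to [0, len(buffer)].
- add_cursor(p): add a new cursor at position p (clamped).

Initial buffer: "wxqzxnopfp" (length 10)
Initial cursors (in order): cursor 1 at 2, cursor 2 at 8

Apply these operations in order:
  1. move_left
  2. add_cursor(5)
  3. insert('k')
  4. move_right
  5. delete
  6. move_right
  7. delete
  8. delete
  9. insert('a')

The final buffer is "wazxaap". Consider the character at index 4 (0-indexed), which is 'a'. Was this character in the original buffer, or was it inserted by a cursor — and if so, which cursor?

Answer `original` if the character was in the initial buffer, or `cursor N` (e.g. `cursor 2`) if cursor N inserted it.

Answer: cursor 2

Derivation:
After op 1 (move_left): buffer="wxqzxnopfp" (len 10), cursors c1@1 c2@7, authorship ..........
After op 2 (add_cursor(5)): buffer="wxqzxnopfp" (len 10), cursors c1@1 c3@5 c2@7, authorship ..........
After op 3 (insert('k')): buffer="wkxqzxknokpfp" (len 13), cursors c1@2 c3@7 c2@10, authorship .1....3..2...
After op 4 (move_right): buffer="wkxqzxknokpfp" (len 13), cursors c1@3 c3@8 c2@11, authorship .1....3..2...
After op 5 (delete): buffer="wkqzxkokfp" (len 10), cursors c1@2 c3@6 c2@8, authorship .1...3.2..
After op 6 (move_right): buffer="wkqzxkokfp" (len 10), cursors c1@3 c3@7 c2@9, authorship .1...3.2..
After op 7 (delete): buffer="wkzxkkp" (len 7), cursors c1@2 c3@5 c2@6, authorship .1..32.
After op 8 (delete): buffer="wzxp" (len 4), cursors c1@1 c2@3 c3@3, authorship ....
After op 9 (insert('a')): buffer="wazxaap" (len 7), cursors c1@2 c2@6 c3@6, authorship .1..23.
Authorship (.=original, N=cursor N): . 1 . . 2 3 .
Index 4: author = 2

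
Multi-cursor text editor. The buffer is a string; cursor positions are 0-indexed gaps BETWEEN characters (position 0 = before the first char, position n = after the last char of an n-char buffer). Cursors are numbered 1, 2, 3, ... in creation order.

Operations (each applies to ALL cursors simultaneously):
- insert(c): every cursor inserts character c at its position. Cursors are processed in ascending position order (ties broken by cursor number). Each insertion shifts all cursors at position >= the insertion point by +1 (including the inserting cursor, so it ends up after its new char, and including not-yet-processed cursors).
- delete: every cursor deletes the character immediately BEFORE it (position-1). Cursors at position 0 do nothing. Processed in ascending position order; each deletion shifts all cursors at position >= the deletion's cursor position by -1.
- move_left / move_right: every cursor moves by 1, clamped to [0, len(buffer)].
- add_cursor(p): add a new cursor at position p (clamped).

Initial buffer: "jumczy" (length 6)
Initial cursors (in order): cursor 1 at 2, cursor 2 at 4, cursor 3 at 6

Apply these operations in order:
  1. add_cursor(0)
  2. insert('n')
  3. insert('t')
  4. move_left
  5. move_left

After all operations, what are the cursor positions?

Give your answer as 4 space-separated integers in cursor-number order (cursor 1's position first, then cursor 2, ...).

After op 1 (add_cursor(0)): buffer="jumczy" (len 6), cursors c4@0 c1@2 c2@4 c3@6, authorship ......
After op 2 (insert('n')): buffer="njunmcnzyn" (len 10), cursors c4@1 c1@4 c2@7 c3@10, authorship 4..1..2..3
After op 3 (insert('t')): buffer="ntjuntmcntzynt" (len 14), cursors c4@2 c1@6 c2@10 c3@14, authorship 44..11..22..33
After op 4 (move_left): buffer="ntjuntmcntzynt" (len 14), cursors c4@1 c1@5 c2@9 c3@13, authorship 44..11..22..33
After op 5 (move_left): buffer="ntjuntmcntzynt" (len 14), cursors c4@0 c1@4 c2@8 c3@12, authorship 44..11..22..33

Answer: 4 8 12 0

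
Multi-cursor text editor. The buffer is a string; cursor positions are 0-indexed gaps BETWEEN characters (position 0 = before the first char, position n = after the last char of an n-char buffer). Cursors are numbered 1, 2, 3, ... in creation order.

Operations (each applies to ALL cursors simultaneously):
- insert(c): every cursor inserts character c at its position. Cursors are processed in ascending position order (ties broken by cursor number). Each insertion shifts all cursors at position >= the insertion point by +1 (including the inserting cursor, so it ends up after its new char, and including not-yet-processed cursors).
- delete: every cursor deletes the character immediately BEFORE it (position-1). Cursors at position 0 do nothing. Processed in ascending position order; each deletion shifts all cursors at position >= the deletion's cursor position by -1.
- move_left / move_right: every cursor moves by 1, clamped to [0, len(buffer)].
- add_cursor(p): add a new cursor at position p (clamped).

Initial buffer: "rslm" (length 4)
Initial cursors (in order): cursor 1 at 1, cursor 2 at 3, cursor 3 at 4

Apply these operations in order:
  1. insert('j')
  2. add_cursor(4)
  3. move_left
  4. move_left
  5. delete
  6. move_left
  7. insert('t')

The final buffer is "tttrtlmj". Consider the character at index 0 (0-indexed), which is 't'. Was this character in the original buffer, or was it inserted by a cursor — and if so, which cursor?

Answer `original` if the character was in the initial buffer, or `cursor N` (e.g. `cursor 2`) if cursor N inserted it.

After op 1 (insert('j')): buffer="rjsljmj" (len 7), cursors c1@2 c2@5 c3@7, authorship .1..2.3
After op 2 (add_cursor(4)): buffer="rjsljmj" (len 7), cursors c1@2 c4@4 c2@5 c3@7, authorship .1..2.3
After op 3 (move_left): buffer="rjsljmj" (len 7), cursors c1@1 c4@3 c2@4 c3@6, authorship .1..2.3
After op 4 (move_left): buffer="rjsljmj" (len 7), cursors c1@0 c4@2 c2@3 c3@5, authorship .1..2.3
After op 5 (delete): buffer="rlmj" (len 4), cursors c1@0 c2@1 c4@1 c3@2, authorship ...3
After op 6 (move_left): buffer="rlmj" (len 4), cursors c1@0 c2@0 c4@0 c3@1, authorship ...3
After op 7 (insert('t')): buffer="tttrtlmj" (len 8), cursors c1@3 c2@3 c4@3 c3@5, authorship 124.3..3
Authorship (.=original, N=cursor N): 1 2 4 . 3 . . 3
Index 0: author = 1

Answer: cursor 1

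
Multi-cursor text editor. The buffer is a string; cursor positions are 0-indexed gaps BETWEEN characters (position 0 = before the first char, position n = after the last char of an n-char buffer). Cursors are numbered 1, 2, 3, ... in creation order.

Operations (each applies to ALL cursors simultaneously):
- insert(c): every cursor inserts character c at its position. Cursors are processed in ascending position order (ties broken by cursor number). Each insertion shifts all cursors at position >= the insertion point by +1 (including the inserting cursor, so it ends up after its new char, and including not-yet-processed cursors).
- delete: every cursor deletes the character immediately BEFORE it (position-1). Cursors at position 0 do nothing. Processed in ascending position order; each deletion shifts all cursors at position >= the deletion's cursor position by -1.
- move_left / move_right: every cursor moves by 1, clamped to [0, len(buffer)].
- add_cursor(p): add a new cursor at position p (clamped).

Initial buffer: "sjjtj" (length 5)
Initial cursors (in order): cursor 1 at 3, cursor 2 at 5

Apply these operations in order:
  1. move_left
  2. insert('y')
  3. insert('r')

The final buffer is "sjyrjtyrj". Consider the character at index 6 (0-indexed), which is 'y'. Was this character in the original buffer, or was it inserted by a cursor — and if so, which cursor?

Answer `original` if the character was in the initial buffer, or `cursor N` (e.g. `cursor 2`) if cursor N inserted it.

Answer: cursor 2

Derivation:
After op 1 (move_left): buffer="sjjtj" (len 5), cursors c1@2 c2@4, authorship .....
After op 2 (insert('y')): buffer="sjyjtyj" (len 7), cursors c1@3 c2@6, authorship ..1..2.
After op 3 (insert('r')): buffer="sjyrjtyrj" (len 9), cursors c1@4 c2@8, authorship ..11..22.
Authorship (.=original, N=cursor N): . . 1 1 . . 2 2 .
Index 6: author = 2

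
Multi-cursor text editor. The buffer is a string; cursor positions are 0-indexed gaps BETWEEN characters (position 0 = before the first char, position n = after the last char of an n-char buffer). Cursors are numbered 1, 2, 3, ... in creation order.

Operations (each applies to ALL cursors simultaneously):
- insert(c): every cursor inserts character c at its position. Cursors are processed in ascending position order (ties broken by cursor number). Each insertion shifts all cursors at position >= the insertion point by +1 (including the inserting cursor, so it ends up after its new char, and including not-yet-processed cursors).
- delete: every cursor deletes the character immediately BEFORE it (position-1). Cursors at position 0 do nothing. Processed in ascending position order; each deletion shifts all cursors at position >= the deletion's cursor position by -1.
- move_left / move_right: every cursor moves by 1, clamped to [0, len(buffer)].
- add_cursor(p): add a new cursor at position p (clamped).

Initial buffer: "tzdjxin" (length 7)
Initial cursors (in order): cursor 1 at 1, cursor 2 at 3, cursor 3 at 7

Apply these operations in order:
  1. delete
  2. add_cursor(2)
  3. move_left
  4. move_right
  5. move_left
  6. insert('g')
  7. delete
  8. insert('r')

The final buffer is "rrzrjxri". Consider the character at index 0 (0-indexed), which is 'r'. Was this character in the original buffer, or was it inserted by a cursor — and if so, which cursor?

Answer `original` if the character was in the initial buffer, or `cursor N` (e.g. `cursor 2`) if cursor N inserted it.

After op 1 (delete): buffer="zjxi" (len 4), cursors c1@0 c2@1 c3@4, authorship ....
After op 2 (add_cursor(2)): buffer="zjxi" (len 4), cursors c1@0 c2@1 c4@2 c3@4, authorship ....
After op 3 (move_left): buffer="zjxi" (len 4), cursors c1@0 c2@0 c4@1 c3@3, authorship ....
After op 4 (move_right): buffer="zjxi" (len 4), cursors c1@1 c2@1 c4@2 c3@4, authorship ....
After op 5 (move_left): buffer="zjxi" (len 4), cursors c1@0 c2@0 c4@1 c3@3, authorship ....
After op 6 (insert('g')): buffer="ggzgjxgi" (len 8), cursors c1@2 c2@2 c4@4 c3@7, authorship 12.4..3.
After op 7 (delete): buffer="zjxi" (len 4), cursors c1@0 c2@0 c4@1 c3@3, authorship ....
After op 8 (insert('r')): buffer="rrzrjxri" (len 8), cursors c1@2 c2@2 c4@4 c3@7, authorship 12.4..3.
Authorship (.=original, N=cursor N): 1 2 . 4 . . 3 .
Index 0: author = 1

Answer: cursor 1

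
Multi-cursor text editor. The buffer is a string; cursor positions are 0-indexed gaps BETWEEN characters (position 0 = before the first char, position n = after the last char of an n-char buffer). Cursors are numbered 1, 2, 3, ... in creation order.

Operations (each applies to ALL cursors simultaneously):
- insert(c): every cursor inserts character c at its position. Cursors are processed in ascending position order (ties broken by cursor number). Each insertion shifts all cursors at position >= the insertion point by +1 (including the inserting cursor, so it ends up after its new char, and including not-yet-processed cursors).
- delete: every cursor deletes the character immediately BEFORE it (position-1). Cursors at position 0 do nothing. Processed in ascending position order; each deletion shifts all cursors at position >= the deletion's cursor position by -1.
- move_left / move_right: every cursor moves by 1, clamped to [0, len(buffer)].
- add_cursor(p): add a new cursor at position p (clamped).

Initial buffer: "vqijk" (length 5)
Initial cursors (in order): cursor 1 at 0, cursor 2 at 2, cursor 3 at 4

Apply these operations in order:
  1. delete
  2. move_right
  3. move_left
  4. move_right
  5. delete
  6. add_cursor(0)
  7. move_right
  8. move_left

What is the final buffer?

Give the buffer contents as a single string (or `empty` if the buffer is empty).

Answer: empty

Derivation:
After op 1 (delete): buffer="vik" (len 3), cursors c1@0 c2@1 c3@2, authorship ...
After op 2 (move_right): buffer="vik" (len 3), cursors c1@1 c2@2 c3@3, authorship ...
After op 3 (move_left): buffer="vik" (len 3), cursors c1@0 c2@1 c3@2, authorship ...
After op 4 (move_right): buffer="vik" (len 3), cursors c1@1 c2@2 c3@3, authorship ...
After op 5 (delete): buffer="" (len 0), cursors c1@0 c2@0 c3@0, authorship 
After op 6 (add_cursor(0)): buffer="" (len 0), cursors c1@0 c2@0 c3@0 c4@0, authorship 
After op 7 (move_right): buffer="" (len 0), cursors c1@0 c2@0 c3@0 c4@0, authorship 
After op 8 (move_left): buffer="" (len 0), cursors c1@0 c2@0 c3@0 c4@0, authorship 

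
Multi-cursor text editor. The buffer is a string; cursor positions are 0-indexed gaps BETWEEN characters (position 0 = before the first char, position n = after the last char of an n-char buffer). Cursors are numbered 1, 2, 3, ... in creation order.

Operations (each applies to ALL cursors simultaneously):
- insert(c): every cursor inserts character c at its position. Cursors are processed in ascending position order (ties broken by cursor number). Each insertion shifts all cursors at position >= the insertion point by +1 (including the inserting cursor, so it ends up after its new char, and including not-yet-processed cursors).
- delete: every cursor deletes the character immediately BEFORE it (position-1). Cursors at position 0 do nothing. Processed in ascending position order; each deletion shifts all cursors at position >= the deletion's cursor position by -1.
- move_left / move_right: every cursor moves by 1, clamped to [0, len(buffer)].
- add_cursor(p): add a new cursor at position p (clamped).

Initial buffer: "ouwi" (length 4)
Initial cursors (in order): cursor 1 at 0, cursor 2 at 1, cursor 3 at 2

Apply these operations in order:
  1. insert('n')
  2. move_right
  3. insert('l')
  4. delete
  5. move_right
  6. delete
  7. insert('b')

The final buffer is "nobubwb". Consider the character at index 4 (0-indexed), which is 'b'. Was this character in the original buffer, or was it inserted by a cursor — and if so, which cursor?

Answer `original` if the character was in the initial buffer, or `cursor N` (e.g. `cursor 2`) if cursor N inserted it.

After op 1 (insert('n')): buffer="nonunwi" (len 7), cursors c1@1 c2@3 c3@5, authorship 1.2.3..
After op 2 (move_right): buffer="nonunwi" (len 7), cursors c1@2 c2@4 c3@6, authorship 1.2.3..
After op 3 (insert('l')): buffer="nolnulnwli" (len 10), cursors c1@3 c2@6 c3@9, authorship 1.12.23.3.
After op 4 (delete): buffer="nonunwi" (len 7), cursors c1@2 c2@4 c3@6, authorship 1.2.3..
After op 5 (move_right): buffer="nonunwi" (len 7), cursors c1@3 c2@5 c3@7, authorship 1.2.3..
After op 6 (delete): buffer="nouw" (len 4), cursors c1@2 c2@3 c3@4, authorship 1...
After op 7 (insert('b')): buffer="nobubwb" (len 7), cursors c1@3 c2@5 c3@7, authorship 1.1.2.3
Authorship (.=original, N=cursor N): 1 . 1 . 2 . 3
Index 4: author = 2

Answer: cursor 2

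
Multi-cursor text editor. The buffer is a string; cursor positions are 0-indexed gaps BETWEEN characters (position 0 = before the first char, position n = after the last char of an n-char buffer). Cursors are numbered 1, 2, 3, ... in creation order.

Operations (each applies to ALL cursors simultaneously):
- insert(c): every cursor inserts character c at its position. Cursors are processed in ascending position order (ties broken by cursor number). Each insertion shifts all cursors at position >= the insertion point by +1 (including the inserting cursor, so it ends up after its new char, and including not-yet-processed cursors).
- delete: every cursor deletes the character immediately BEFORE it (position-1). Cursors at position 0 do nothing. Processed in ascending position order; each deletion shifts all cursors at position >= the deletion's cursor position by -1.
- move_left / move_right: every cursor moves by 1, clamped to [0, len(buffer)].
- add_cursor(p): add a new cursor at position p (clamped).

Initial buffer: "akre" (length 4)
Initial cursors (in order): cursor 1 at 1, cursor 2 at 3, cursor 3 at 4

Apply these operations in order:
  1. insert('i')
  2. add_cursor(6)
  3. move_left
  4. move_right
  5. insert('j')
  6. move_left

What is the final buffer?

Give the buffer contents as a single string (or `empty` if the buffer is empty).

After op 1 (insert('i')): buffer="aikriei" (len 7), cursors c1@2 c2@5 c3@7, authorship .1..2.3
After op 2 (add_cursor(6)): buffer="aikriei" (len 7), cursors c1@2 c2@5 c4@6 c3@7, authorship .1..2.3
After op 3 (move_left): buffer="aikriei" (len 7), cursors c1@1 c2@4 c4@5 c3@6, authorship .1..2.3
After op 4 (move_right): buffer="aikriei" (len 7), cursors c1@2 c2@5 c4@6 c3@7, authorship .1..2.3
After op 5 (insert('j')): buffer="aijkrijejij" (len 11), cursors c1@3 c2@7 c4@9 c3@11, authorship .11..22.433
After op 6 (move_left): buffer="aijkrijejij" (len 11), cursors c1@2 c2@6 c4@8 c3@10, authorship .11..22.433

Answer: aijkrijejij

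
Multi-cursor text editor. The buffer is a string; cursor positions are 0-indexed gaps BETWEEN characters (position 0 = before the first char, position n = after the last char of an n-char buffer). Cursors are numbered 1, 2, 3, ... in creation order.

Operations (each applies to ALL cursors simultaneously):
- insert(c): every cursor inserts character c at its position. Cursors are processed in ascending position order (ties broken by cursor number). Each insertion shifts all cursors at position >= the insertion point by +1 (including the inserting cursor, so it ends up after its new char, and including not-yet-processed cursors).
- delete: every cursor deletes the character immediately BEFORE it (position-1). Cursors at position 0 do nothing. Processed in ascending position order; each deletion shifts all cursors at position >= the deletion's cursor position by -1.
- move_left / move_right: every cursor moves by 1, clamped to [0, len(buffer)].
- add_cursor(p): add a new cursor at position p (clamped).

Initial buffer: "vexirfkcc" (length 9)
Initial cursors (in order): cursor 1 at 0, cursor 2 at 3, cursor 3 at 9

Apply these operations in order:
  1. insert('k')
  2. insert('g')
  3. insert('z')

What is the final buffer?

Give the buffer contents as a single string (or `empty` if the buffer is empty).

Answer: kgzvexkgzirfkcckgz

Derivation:
After op 1 (insert('k')): buffer="kvexkirfkcck" (len 12), cursors c1@1 c2@5 c3@12, authorship 1...2......3
After op 2 (insert('g')): buffer="kgvexkgirfkcckg" (len 15), cursors c1@2 c2@7 c3@15, authorship 11...22......33
After op 3 (insert('z')): buffer="kgzvexkgzirfkcckgz" (len 18), cursors c1@3 c2@9 c3@18, authorship 111...222......333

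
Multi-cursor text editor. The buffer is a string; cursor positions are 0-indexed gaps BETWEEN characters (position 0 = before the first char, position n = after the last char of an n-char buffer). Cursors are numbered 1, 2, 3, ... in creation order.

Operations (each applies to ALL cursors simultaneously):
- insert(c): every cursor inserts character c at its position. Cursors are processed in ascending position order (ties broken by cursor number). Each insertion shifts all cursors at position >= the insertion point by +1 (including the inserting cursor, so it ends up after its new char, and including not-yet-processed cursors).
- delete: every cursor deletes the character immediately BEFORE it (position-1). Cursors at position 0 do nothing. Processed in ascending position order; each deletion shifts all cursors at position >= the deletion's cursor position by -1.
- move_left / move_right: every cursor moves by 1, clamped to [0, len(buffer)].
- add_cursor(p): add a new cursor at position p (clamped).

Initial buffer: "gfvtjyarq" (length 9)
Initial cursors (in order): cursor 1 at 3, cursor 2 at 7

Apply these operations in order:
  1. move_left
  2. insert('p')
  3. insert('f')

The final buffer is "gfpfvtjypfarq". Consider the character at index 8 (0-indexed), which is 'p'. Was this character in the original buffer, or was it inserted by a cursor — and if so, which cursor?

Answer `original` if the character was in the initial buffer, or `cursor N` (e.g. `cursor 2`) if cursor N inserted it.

Answer: cursor 2

Derivation:
After op 1 (move_left): buffer="gfvtjyarq" (len 9), cursors c1@2 c2@6, authorship .........
After op 2 (insert('p')): buffer="gfpvtjyparq" (len 11), cursors c1@3 c2@8, authorship ..1....2...
After op 3 (insert('f')): buffer="gfpfvtjypfarq" (len 13), cursors c1@4 c2@10, authorship ..11....22...
Authorship (.=original, N=cursor N): . . 1 1 . . . . 2 2 . . .
Index 8: author = 2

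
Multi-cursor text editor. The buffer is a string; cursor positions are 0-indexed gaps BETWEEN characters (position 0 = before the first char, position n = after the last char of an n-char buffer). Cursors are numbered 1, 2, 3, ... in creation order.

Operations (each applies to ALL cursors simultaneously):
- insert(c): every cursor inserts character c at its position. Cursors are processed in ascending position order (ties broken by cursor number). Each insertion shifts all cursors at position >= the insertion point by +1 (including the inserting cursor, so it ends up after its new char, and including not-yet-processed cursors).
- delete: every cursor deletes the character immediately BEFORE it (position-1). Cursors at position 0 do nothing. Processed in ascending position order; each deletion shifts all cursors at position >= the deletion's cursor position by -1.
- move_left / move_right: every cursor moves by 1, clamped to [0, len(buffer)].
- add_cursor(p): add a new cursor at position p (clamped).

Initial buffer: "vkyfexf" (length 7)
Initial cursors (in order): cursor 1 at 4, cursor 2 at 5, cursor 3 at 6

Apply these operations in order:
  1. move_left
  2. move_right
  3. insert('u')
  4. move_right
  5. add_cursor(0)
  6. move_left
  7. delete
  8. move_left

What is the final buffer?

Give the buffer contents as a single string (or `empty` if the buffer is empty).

After op 1 (move_left): buffer="vkyfexf" (len 7), cursors c1@3 c2@4 c3@5, authorship .......
After op 2 (move_right): buffer="vkyfexf" (len 7), cursors c1@4 c2@5 c3@6, authorship .......
After op 3 (insert('u')): buffer="vkyfueuxuf" (len 10), cursors c1@5 c2@7 c3@9, authorship ....1.2.3.
After op 4 (move_right): buffer="vkyfueuxuf" (len 10), cursors c1@6 c2@8 c3@10, authorship ....1.2.3.
After op 5 (add_cursor(0)): buffer="vkyfueuxuf" (len 10), cursors c4@0 c1@6 c2@8 c3@10, authorship ....1.2.3.
After op 6 (move_left): buffer="vkyfueuxuf" (len 10), cursors c4@0 c1@5 c2@7 c3@9, authorship ....1.2.3.
After op 7 (delete): buffer="vkyfexf" (len 7), cursors c4@0 c1@4 c2@5 c3@6, authorship .......
After op 8 (move_left): buffer="vkyfexf" (len 7), cursors c4@0 c1@3 c2@4 c3@5, authorship .......

Answer: vkyfexf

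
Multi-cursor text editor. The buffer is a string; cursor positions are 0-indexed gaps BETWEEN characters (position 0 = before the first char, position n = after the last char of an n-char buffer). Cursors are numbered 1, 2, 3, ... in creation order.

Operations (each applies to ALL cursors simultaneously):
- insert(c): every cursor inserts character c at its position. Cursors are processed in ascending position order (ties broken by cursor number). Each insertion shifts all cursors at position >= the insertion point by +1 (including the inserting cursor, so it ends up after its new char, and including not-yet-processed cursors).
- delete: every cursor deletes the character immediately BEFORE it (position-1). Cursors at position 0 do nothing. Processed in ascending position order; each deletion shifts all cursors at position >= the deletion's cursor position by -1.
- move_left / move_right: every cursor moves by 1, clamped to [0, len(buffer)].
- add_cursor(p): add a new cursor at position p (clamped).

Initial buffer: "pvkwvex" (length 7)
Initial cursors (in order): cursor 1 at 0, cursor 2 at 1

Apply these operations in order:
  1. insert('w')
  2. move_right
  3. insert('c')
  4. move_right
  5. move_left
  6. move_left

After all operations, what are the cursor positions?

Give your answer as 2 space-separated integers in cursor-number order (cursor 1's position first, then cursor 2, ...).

After op 1 (insert('w')): buffer="wpwvkwvex" (len 9), cursors c1@1 c2@3, authorship 1.2......
After op 2 (move_right): buffer="wpwvkwvex" (len 9), cursors c1@2 c2@4, authorship 1.2......
After op 3 (insert('c')): buffer="wpcwvckwvex" (len 11), cursors c1@3 c2@6, authorship 1.12.2.....
After op 4 (move_right): buffer="wpcwvckwvex" (len 11), cursors c1@4 c2@7, authorship 1.12.2.....
After op 5 (move_left): buffer="wpcwvckwvex" (len 11), cursors c1@3 c2@6, authorship 1.12.2.....
After op 6 (move_left): buffer="wpcwvckwvex" (len 11), cursors c1@2 c2@5, authorship 1.12.2.....

Answer: 2 5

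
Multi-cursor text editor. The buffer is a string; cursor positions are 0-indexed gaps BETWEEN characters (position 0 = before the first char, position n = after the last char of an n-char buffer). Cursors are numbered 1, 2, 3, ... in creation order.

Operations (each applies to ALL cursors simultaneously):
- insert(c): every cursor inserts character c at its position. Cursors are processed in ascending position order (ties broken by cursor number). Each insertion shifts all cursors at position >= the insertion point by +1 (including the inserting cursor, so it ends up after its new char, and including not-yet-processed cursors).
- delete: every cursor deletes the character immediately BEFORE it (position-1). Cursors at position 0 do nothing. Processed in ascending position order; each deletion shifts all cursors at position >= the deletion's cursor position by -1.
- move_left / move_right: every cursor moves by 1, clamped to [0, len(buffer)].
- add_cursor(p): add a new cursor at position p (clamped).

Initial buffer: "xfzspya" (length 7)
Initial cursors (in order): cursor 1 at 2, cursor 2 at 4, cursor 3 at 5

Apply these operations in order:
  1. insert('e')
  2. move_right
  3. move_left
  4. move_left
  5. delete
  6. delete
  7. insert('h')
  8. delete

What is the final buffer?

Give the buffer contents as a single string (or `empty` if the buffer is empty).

After op 1 (insert('e')): buffer="xfezsepeya" (len 10), cursors c1@3 c2@6 c3@8, authorship ..1..2.3..
After op 2 (move_right): buffer="xfezsepeya" (len 10), cursors c1@4 c2@7 c3@9, authorship ..1..2.3..
After op 3 (move_left): buffer="xfezsepeya" (len 10), cursors c1@3 c2@6 c3@8, authorship ..1..2.3..
After op 4 (move_left): buffer="xfezsepeya" (len 10), cursors c1@2 c2@5 c3@7, authorship ..1..2.3..
After op 5 (delete): buffer="xezeeya" (len 7), cursors c1@1 c2@3 c3@4, authorship .1.23..
After op 6 (delete): buffer="eeya" (len 4), cursors c1@0 c2@1 c3@1, authorship 13..
After op 7 (insert('h')): buffer="hehheya" (len 7), cursors c1@1 c2@4 c3@4, authorship 11233..
After op 8 (delete): buffer="eeya" (len 4), cursors c1@0 c2@1 c3@1, authorship 13..

Answer: eeya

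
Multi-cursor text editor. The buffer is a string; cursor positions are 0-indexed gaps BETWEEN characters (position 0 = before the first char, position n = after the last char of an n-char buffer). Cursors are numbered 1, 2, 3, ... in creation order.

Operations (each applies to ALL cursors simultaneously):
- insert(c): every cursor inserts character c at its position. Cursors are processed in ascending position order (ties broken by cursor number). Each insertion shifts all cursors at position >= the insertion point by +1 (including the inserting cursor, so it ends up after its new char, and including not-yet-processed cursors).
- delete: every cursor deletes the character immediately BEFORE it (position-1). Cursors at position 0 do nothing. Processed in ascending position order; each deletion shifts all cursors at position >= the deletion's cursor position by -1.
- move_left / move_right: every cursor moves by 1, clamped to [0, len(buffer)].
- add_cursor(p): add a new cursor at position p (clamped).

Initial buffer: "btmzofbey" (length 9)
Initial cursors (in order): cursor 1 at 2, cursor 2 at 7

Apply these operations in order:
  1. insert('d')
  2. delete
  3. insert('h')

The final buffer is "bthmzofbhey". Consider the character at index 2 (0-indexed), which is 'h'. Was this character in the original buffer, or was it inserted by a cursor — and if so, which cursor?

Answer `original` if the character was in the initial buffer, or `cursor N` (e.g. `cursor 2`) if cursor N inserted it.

After op 1 (insert('d')): buffer="btdmzofbdey" (len 11), cursors c1@3 c2@9, authorship ..1.....2..
After op 2 (delete): buffer="btmzofbey" (len 9), cursors c1@2 c2@7, authorship .........
After op 3 (insert('h')): buffer="bthmzofbhey" (len 11), cursors c1@3 c2@9, authorship ..1.....2..
Authorship (.=original, N=cursor N): . . 1 . . . . . 2 . .
Index 2: author = 1

Answer: cursor 1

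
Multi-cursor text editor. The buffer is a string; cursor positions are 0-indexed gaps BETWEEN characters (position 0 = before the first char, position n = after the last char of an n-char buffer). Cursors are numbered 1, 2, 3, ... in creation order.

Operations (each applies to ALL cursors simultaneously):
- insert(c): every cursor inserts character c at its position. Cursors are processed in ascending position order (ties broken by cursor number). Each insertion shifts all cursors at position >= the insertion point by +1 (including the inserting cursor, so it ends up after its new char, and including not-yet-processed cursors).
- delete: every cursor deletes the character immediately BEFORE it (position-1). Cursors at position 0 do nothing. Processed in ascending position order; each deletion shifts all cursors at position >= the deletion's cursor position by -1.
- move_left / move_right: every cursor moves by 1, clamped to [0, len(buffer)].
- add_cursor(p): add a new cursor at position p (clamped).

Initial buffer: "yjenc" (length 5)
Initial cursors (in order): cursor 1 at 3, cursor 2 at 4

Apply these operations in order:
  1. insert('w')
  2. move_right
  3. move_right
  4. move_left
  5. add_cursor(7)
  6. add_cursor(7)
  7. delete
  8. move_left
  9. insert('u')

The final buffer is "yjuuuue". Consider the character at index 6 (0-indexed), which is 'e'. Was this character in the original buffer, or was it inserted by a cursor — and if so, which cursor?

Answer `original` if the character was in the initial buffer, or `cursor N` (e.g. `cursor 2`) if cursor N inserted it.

Answer: original

Derivation:
After op 1 (insert('w')): buffer="yjewnwc" (len 7), cursors c1@4 c2@6, authorship ...1.2.
After op 2 (move_right): buffer="yjewnwc" (len 7), cursors c1@5 c2@7, authorship ...1.2.
After op 3 (move_right): buffer="yjewnwc" (len 7), cursors c1@6 c2@7, authorship ...1.2.
After op 4 (move_left): buffer="yjewnwc" (len 7), cursors c1@5 c2@6, authorship ...1.2.
After op 5 (add_cursor(7)): buffer="yjewnwc" (len 7), cursors c1@5 c2@6 c3@7, authorship ...1.2.
After op 6 (add_cursor(7)): buffer="yjewnwc" (len 7), cursors c1@5 c2@6 c3@7 c4@7, authorship ...1.2.
After op 7 (delete): buffer="yje" (len 3), cursors c1@3 c2@3 c3@3 c4@3, authorship ...
After op 8 (move_left): buffer="yje" (len 3), cursors c1@2 c2@2 c3@2 c4@2, authorship ...
After op 9 (insert('u')): buffer="yjuuuue" (len 7), cursors c1@6 c2@6 c3@6 c4@6, authorship ..1234.
Authorship (.=original, N=cursor N): . . 1 2 3 4 .
Index 6: author = original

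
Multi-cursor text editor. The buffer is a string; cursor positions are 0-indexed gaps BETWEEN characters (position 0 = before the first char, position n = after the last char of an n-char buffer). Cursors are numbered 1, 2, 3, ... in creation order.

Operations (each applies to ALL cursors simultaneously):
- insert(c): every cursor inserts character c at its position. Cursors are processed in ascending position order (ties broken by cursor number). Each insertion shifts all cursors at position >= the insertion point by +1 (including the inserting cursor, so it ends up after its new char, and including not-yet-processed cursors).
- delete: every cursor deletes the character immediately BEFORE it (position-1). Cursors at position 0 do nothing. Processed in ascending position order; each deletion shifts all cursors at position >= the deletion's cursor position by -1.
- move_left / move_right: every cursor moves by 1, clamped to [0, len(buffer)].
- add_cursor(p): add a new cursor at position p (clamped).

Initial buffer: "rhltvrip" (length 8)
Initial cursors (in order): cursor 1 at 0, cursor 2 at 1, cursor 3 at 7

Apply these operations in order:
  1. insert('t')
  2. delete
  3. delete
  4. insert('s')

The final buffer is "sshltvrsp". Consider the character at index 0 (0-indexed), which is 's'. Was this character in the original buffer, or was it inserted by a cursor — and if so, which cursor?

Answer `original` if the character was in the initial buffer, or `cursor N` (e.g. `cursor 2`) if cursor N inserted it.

Answer: cursor 1

Derivation:
After op 1 (insert('t')): buffer="trthltvritp" (len 11), cursors c1@1 c2@3 c3@10, authorship 1.2......3.
After op 2 (delete): buffer="rhltvrip" (len 8), cursors c1@0 c2@1 c3@7, authorship ........
After op 3 (delete): buffer="hltvrp" (len 6), cursors c1@0 c2@0 c3@5, authorship ......
After op 4 (insert('s')): buffer="sshltvrsp" (len 9), cursors c1@2 c2@2 c3@8, authorship 12.....3.
Authorship (.=original, N=cursor N): 1 2 . . . . . 3 .
Index 0: author = 1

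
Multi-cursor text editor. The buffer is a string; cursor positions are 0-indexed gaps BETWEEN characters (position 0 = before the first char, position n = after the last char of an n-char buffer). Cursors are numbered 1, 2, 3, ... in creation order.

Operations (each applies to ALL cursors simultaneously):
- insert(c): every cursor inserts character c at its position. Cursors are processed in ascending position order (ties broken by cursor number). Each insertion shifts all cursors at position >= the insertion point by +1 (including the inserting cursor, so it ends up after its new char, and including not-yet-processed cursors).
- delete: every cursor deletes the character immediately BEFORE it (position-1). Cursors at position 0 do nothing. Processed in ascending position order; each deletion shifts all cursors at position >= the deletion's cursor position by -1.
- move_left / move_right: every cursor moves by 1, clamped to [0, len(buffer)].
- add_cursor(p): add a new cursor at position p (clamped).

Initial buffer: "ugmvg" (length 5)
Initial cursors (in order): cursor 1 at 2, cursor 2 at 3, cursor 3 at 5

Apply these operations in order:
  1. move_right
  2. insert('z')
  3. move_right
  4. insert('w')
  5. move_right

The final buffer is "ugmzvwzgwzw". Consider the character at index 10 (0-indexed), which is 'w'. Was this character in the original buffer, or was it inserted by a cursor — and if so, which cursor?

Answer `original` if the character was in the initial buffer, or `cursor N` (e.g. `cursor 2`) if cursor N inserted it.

After op 1 (move_right): buffer="ugmvg" (len 5), cursors c1@3 c2@4 c3@5, authorship .....
After op 2 (insert('z')): buffer="ugmzvzgz" (len 8), cursors c1@4 c2@6 c3@8, authorship ...1.2.3
After op 3 (move_right): buffer="ugmzvzgz" (len 8), cursors c1@5 c2@7 c3@8, authorship ...1.2.3
After op 4 (insert('w')): buffer="ugmzvwzgwzw" (len 11), cursors c1@6 c2@9 c3@11, authorship ...1.12.233
After op 5 (move_right): buffer="ugmzvwzgwzw" (len 11), cursors c1@7 c2@10 c3@11, authorship ...1.12.233
Authorship (.=original, N=cursor N): . . . 1 . 1 2 . 2 3 3
Index 10: author = 3

Answer: cursor 3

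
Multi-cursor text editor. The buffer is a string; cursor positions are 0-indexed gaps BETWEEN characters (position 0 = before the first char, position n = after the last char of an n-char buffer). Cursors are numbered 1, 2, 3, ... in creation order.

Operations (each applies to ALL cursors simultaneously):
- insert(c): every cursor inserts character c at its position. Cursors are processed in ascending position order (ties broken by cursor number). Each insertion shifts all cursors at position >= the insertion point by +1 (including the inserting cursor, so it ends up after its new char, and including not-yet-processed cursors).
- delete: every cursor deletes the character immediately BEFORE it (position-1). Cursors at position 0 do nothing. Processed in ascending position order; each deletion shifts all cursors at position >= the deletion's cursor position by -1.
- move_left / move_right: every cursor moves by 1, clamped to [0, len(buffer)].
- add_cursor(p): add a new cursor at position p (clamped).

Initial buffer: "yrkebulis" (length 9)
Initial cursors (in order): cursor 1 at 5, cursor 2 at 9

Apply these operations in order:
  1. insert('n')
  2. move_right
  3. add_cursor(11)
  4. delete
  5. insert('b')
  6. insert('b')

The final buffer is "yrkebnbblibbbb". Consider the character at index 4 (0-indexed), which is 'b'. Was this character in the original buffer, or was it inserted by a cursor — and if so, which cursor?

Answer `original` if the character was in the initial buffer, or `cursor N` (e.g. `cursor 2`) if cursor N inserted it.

After op 1 (insert('n')): buffer="yrkebnulisn" (len 11), cursors c1@6 c2@11, authorship .....1....2
After op 2 (move_right): buffer="yrkebnulisn" (len 11), cursors c1@7 c2@11, authorship .....1....2
After op 3 (add_cursor(11)): buffer="yrkebnulisn" (len 11), cursors c1@7 c2@11 c3@11, authorship .....1....2
After op 4 (delete): buffer="yrkebnli" (len 8), cursors c1@6 c2@8 c3@8, authorship .....1..
After op 5 (insert('b')): buffer="yrkebnblibb" (len 11), cursors c1@7 c2@11 c3@11, authorship .....11..23
After op 6 (insert('b')): buffer="yrkebnbblibbbb" (len 14), cursors c1@8 c2@14 c3@14, authorship .....111..2323
Authorship (.=original, N=cursor N): . . . . . 1 1 1 . . 2 3 2 3
Index 4: author = original

Answer: original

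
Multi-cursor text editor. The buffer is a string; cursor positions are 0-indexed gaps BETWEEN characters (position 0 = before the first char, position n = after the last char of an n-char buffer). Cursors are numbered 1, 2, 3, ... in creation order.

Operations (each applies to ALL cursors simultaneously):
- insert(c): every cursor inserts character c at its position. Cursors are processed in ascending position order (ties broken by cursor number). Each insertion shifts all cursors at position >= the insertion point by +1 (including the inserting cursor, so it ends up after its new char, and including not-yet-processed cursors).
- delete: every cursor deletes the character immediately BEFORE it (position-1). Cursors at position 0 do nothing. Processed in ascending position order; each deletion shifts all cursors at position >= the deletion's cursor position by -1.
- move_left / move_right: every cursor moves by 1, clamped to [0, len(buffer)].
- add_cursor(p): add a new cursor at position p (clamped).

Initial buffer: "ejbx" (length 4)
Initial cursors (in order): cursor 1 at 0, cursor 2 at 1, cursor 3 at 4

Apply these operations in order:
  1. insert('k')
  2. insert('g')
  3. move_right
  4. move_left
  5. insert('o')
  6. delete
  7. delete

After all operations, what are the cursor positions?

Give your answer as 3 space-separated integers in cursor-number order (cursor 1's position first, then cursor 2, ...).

After op 1 (insert('k')): buffer="kekjbxk" (len 7), cursors c1@1 c2@3 c3@7, authorship 1.2...3
After op 2 (insert('g')): buffer="kgekgjbxkg" (len 10), cursors c1@2 c2@5 c3@10, authorship 11.22...33
After op 3 (move_right): buffer="kgekgjbxkg" (len 10), cursors c1@3 c2@6 c3@10, authorship 11.22...33
After op 4 (move_left): buffer="kgekgjbxkg" (len 10), cursors c1@2 c2@5 c3@9, authorship 11.22...33
After op 5 (insert('o')): buffer="kgoekgojbxkog" (len 13), cursors c1@3 c2@7 c3@12, authorship 111.222...333
After op 6 (delete): buffer="kgekgjbxkg" (len 10), cursors c1@2 c2@5 c3@9, authorship 11.22...33
After op 7 (delete): buffer="kekjbxg" (len 7), cursors c1@1 c2@3 c3@6, authorship 1.2...3

Answer: 1 3 6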